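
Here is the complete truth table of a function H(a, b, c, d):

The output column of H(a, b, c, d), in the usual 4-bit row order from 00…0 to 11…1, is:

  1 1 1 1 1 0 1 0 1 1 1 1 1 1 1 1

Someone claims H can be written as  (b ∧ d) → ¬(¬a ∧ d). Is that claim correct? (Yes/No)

Yes

Check the formula against H row by row:
  a=0, b=0, c=0, d=0: formula gives 1, H = 1 ✓
  a=0, b=0, c=0, d=1: formula gives 1, H = 1 ✓
  a=0, b=0, c=1, d=0: formula gives 1, H = 1 ✓
  a=0, b=0, c=1, d=1: formula gives 1, H = 1 ✓
  …and likewise for the remaining 12 rows.
All 16 rows match — the expression computes H exactly.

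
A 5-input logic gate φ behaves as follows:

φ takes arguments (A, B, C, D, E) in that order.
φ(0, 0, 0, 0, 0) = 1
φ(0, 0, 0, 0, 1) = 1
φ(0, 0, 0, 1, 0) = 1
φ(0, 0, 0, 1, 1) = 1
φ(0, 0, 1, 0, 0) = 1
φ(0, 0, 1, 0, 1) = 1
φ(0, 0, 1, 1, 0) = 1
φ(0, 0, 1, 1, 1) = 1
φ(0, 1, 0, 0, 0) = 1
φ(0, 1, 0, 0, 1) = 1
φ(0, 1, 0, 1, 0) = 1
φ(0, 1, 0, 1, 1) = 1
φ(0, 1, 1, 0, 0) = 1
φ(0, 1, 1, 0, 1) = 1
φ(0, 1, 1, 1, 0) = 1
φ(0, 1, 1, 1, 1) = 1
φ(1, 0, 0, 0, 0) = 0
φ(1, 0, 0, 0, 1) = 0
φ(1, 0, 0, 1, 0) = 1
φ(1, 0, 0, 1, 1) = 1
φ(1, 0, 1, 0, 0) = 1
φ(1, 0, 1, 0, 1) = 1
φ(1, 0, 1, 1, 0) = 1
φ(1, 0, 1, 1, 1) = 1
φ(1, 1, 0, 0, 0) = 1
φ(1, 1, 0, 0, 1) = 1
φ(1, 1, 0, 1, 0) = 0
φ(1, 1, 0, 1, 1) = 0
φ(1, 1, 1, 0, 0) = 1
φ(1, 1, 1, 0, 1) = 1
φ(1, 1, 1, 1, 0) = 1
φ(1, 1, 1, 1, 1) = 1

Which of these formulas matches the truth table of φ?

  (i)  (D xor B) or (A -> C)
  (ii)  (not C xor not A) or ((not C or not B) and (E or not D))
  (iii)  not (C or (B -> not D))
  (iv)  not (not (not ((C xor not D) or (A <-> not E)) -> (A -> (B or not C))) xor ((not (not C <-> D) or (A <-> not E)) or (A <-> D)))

(ii) fails at (0,0,0,1,0): the formula yields 0, φ is 1.
(iii) fails at (0,0,0,0,0): the formula yields 0, φ is 1.
(iv) fails at (0,0,0,0,0): the formula yields 0, φ is 1.
Only (i) survives; checking it on all 32 rows confirms it matches φ.

i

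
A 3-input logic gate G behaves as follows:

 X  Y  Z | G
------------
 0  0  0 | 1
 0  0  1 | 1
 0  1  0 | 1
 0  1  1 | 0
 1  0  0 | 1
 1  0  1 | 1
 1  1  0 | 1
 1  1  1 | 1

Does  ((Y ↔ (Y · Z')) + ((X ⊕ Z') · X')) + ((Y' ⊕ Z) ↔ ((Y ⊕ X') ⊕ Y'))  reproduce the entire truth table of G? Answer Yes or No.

Check the formula against G row by row:
  X=0, Y=0, Z=0: formula gives 1, G = 1 ✓
  X=0, Y=0, Z=1: formula gives 1, G = 1 ✓
  X=0, Y=1, Z=0: formula gives 1, G = 1 ✓
  X=0, Y=1, Z=1: formula gives 0, G = 0 ✓
  X=1, Y=0, Z=0: formula gives 1, G = 1 ✓
  … (the remaining 3 rows also agree.)
Every row agrees, so the formula is equivalent.

Yes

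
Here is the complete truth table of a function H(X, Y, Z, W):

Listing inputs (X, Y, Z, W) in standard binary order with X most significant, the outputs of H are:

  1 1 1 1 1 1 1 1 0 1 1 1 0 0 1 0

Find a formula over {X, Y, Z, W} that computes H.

The 0-rows are (1,0,0,0), (1,1,0,0), (1,1,0,1), (1,1,1,1). Take each as a conjunction (X·¬Y·¬Z·¬W, X·Y·¬Z·¬W, X·Y·¬Z·W, X·Y·Z·W), form their disjunction, and complement — that gives a formula that is 1 everywhere H is.

H(X, Y, Z, W) = NOT ((((((X AND NOT Y) AND NOT Z) AND NOT W) OR (((X AND Y) AND NOT Z) AND NOT W)) OR (((X AND Y) AND NOT Z) AND W)) OR (((X AND Y) AND Z) AND W))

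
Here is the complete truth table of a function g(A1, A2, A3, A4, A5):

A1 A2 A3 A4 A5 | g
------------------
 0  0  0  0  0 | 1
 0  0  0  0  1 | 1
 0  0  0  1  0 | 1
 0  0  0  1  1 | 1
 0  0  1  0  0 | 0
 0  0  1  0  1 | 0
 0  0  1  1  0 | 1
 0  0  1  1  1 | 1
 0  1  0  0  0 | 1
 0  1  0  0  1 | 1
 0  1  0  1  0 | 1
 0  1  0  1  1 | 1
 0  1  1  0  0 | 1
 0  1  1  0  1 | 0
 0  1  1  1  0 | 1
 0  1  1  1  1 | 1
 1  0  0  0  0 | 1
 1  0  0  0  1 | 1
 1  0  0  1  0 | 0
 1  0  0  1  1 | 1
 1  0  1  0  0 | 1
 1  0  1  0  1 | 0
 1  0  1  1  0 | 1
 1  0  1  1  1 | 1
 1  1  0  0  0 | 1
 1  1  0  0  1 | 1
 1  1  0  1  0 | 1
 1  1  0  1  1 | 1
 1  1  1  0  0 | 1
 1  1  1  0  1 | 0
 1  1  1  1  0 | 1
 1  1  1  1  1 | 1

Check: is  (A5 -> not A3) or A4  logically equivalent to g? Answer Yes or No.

Evaluate (A5 -> not A3) or A4 on each row and compare to g:
  A1=0, A2=0, A3=0, A4=0, A5=0: formula gives 1, g = 1 ✓
  A1=0, A2=0, A3=0, A4=0, A5=1: formula gives 1, g = 1 ✓
  A1=0, A2=0, A3=0, A4=1, A5=0: formula gives 1, g = 1 ✓
  A1=0, A2=0, A3=0, A4=1, A5=1: formula gives 1, g = 1 ✓
  A1=0, A2=0, A3=1, A4=0, A5=0: formula gives 1, but g = 0 ✗
A single disagreement suffices: at (0,0,1,0,0) they differ, so the formula does not compute g.

No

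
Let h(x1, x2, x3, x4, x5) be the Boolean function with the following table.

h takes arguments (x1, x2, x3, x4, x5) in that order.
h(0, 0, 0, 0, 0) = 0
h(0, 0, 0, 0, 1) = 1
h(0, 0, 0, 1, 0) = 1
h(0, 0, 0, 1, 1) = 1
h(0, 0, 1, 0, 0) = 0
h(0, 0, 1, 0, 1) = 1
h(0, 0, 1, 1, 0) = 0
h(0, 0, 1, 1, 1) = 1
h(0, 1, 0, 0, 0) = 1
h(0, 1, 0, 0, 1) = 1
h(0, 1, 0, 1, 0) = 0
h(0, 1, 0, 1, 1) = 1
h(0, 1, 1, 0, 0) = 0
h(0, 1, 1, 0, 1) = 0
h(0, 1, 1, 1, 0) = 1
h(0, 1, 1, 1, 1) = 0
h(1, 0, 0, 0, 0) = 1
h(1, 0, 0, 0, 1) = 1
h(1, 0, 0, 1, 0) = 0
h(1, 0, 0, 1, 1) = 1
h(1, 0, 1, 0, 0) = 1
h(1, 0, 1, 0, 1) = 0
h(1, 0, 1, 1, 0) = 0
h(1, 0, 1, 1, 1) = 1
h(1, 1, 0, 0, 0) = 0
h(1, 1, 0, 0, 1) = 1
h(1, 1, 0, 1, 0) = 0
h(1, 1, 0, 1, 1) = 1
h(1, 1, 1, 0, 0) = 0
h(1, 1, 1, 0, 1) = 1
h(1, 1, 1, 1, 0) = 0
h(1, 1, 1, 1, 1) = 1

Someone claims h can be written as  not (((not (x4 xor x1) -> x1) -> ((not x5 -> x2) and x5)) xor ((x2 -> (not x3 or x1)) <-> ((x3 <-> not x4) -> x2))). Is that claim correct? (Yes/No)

No

Check the formula against h row by row:
  x1=0, x2=0, x3=0, x4=0, x5=0: formula gives 1, but h = 0 ✗
Row (0,0,0,0,0) is a counterexample, so the formula is not equivalent to h.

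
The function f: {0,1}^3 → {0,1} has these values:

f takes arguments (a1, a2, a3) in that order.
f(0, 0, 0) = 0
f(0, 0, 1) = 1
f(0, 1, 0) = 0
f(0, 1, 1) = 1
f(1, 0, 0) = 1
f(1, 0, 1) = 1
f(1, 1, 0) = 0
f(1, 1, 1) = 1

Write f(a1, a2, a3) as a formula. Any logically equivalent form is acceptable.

There are just 3 zero rows: (0,0,0), (0,1,0), (1,1,0). Their minterms are ¬a1·¬a2·¬a3, ¬a1·a2·¬a3, a1·a2·¬a3; the OR of those covers precisely the 0-outputs, and negating it yields f.

f(a1, a2, a3) = NOT ((((NOT a1 AND NOT a2) AND NOT a3) OR ((NOT a1 AND a2) AND NOT a3)) OR ((a1 AND a2) AND NOT a3))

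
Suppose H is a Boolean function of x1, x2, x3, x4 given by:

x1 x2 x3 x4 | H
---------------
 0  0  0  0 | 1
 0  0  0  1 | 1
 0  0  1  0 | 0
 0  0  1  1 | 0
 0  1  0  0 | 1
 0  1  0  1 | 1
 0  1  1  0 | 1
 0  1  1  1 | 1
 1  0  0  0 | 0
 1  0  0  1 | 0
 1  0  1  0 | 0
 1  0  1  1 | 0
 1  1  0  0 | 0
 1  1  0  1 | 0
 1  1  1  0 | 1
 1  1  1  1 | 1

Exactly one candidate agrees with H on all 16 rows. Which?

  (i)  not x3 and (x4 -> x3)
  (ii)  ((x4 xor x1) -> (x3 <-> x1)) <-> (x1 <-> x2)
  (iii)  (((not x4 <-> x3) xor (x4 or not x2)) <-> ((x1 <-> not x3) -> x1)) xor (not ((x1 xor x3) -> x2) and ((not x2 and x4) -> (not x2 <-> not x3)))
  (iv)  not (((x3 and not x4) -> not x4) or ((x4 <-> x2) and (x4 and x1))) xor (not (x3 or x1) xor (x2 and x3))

(i): at (0,0,0,1) it gives 0, but H = 1 — eliminated.
(ii): at (0,0,1,0) it gives 1, but H = 0 — eliminated.
(iii): at (0,0,0,1) it gives 0, but H = 1 — eliminated.
Only (iv) survives; checking it on all 16 rows confirms it matches H.

iv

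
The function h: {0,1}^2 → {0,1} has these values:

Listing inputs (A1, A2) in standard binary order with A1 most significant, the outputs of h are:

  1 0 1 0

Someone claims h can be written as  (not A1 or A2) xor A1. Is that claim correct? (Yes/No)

No

Test each input against both h and the formula:
  A1=0, A2=0: formula gives 1, h = 1 ✓
  A1=0, A2=1: formula gives 1, but h = 0 ✗
Since they disagree at (0,1), the expression is not a correct formula for h.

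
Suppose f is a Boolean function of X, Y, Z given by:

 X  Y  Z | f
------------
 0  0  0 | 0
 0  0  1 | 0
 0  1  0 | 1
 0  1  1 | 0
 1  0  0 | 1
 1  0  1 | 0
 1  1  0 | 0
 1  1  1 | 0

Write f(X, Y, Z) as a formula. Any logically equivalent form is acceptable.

The 1-rows are (0,1,0), (1,0,0). Each contributes one minterm — ¬X·Y·¬Z; X·¬Y·¬Z — and their disjunction is a sum-of-products form of f.

f(X, Y, Z) = ((~X & Y) & ~Z) | ((X & ~Y) & ~Z)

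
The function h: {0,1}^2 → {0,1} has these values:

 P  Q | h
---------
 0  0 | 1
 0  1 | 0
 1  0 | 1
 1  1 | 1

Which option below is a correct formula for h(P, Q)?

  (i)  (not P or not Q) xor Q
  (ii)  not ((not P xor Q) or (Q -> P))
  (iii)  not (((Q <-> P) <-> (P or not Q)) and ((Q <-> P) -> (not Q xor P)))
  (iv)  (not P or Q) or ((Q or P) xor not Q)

i

(ii): at (0,0) it gives 0, but h = 1 — eliminated.
(iii): at (0,0) it gives 0, but h = 1 — eliminated.
(iv): at (0,1) it gives 1, but h = 0 — eliminated.
(i) is the remaining candidate, and it agrees with h on all 4 inputs.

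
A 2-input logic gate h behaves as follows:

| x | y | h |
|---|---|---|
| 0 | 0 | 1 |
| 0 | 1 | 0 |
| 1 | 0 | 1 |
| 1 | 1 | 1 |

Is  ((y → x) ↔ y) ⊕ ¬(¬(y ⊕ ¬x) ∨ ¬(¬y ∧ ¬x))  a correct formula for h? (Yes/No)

No

Test each input against both h and the formula:
  x=0, y=0: formula gives 1, h = 1 ✓
  x=0, y=1: formula gives 0, h = 0 ✓
  x=1, y=0: formula gives 0, but h = 1 ✗
A single disagreement suffices: at (1,0) they differ, so the formula does not compute h.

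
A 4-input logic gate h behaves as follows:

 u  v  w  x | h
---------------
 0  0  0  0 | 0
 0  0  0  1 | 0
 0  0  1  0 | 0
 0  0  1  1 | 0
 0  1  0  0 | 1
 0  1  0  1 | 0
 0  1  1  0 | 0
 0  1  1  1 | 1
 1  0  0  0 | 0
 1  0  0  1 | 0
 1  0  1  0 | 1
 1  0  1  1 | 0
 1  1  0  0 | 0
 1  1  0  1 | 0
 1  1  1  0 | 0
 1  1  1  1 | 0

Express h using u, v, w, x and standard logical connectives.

h(u, v, w, x) = ((((not u and v) and not w) and not x) or (((not u and v) and w) and x)) or (((u and not v) and w) and not x)

The 1-rows are (0,1,0,0), (0,1,1,1), (1,0,1,0). Each contributes one minterm — ¬u·v·¬w·¬x; ¬u·v·w·x; u·¬v·w·¬x — and their disjunction is a sum-of-products form of h.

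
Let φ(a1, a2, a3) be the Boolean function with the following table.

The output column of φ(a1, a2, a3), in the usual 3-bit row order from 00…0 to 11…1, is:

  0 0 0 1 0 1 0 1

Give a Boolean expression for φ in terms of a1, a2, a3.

Collect the rows where φ=1 — (0,1,1), (1,0,1), (1,1,1) — and write one minterm per row: ¬a1·a2·a3, a1·¬a2·a3, a1·a2·a3. Their union (logical OR) reproduces the table exactly.

φ(a1, a2, a3) = (((~a1 & a2) & a3) | ((a1 & ~a2) & a3)) | ((a1 & a2) & a3)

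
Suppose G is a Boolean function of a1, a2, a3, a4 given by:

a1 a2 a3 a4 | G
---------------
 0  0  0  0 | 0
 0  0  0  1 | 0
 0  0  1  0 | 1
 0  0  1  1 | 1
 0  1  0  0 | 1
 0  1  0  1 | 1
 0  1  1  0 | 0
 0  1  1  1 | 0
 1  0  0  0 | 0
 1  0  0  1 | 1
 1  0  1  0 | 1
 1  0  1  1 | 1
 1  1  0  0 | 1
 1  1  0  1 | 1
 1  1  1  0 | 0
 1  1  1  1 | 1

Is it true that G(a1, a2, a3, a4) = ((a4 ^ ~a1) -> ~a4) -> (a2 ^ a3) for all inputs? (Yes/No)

Check the formula against G row by row:
  a1=0, a2=0, a3=0, a4=0: formula gives 0, G = 0 ✓
  a1=0, a2=0, a3=0, a4=1: formula gives 0, G = 0 ✓
  a1=0, a2=0, a3=1, a4=0: formula gives 1, G = 1 ✓
  a1=0, a2=0, a3=1, a4=1: formula gives 1, G = 1 ✓
  …and likewise for the remaining 12 rows.
All 16 rows match — the expression computes G exactly.

Yes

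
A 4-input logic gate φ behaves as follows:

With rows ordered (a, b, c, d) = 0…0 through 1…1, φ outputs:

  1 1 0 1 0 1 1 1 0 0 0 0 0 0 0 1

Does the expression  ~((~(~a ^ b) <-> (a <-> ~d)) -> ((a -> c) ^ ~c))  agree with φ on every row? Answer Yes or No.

No

Check the formula against φ row by row:
  a=0, b=0, c=0, d=0: formula gives 1, φ = 1 ✓
  a=0, b=0, c=0, d=1: formula gives 0, but φ = 1 ✗
Since they disagree at (0,0,0,1), the expression is not a correct formula for φ.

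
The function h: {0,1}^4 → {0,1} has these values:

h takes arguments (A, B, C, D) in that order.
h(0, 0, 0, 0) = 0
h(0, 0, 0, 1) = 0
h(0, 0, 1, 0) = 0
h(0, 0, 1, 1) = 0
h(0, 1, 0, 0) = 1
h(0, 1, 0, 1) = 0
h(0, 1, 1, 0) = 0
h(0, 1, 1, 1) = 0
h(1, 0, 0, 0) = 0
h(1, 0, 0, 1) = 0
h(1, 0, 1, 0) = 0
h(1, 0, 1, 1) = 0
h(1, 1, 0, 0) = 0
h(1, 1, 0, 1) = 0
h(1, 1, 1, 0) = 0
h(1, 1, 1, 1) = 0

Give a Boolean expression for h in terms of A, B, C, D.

h(A, B, C, D) = ((NOT A AND B) AND NOT C) AND NOT D

Only row (0,1,0,0) gives 1. That row's minterm ¬A·B·¬C·¬D is h directly.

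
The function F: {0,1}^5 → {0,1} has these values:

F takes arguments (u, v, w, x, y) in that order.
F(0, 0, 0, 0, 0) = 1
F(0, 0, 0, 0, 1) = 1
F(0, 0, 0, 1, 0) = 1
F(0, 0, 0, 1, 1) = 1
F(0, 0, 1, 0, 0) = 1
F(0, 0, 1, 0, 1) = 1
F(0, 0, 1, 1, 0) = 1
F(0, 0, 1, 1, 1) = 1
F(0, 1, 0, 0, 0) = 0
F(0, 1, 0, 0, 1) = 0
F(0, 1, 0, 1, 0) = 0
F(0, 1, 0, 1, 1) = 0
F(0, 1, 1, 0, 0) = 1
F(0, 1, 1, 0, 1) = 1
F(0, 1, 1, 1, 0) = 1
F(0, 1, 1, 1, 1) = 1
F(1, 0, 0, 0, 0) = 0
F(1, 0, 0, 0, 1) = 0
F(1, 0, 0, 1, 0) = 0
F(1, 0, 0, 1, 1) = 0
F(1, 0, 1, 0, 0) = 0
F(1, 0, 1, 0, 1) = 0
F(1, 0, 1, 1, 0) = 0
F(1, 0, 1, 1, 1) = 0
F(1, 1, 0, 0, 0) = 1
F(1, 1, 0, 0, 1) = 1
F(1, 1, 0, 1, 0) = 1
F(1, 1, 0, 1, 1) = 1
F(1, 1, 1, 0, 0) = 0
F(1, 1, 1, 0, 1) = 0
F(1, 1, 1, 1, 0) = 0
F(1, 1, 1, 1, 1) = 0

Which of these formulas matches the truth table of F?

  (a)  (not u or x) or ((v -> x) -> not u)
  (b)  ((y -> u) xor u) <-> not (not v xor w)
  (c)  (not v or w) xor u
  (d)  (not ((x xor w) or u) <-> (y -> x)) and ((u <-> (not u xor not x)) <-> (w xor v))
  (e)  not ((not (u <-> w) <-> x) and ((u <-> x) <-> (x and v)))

(a): at (0,1,0,0,0) it gives 1, but F = 0 — eliminated.
(b): at (0,0,0,0,0) it gives 0, but F = 1 — eliminated.
(d): at (0,0,0,0,0) it gives 0, but F = 1 — eliminated.
(e): at (0,0,1,1,0) it gives 0, but F = 1 — eliminated.
Only (c) survives; checking it on all 32 rows confirms it matches F.

c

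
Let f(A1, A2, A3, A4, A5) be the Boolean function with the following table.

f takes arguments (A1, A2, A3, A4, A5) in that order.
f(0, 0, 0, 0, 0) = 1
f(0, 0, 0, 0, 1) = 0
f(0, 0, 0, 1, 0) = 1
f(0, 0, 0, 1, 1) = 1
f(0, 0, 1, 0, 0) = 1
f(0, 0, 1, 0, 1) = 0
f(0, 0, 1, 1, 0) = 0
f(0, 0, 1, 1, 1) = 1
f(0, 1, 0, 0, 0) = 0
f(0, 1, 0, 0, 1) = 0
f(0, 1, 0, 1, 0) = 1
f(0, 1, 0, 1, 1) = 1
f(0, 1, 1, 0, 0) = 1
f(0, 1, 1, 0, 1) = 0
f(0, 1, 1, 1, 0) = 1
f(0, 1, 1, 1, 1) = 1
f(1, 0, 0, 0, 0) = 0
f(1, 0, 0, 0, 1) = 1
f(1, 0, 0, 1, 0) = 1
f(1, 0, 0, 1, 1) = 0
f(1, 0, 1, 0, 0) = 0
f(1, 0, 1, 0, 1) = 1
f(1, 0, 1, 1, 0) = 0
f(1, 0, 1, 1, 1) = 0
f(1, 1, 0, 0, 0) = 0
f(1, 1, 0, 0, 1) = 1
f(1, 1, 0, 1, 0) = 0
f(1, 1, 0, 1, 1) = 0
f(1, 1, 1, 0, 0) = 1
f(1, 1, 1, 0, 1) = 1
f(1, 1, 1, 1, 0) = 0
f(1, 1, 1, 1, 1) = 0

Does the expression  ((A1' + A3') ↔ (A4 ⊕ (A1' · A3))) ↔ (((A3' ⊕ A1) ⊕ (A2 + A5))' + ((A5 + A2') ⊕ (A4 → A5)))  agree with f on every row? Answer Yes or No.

Evaluate ((A1' + A3') ↔ (A4 ⊕ (A1' · A3))) ↔ (((A3' ⊕ A1) ⊕ (A2 + A5))' + ((A5 + A2') ⊕ (A4 → A5))) on each row and compare to f:
  A1=0, A2=0, A3=0, A4=0, A5=0: formula gives 1, f = 1 ✓
  A1=0, A2=0, A3=0, A4=0, A5=1: formula gives 0, f = 0 ✓
  A1=0, A2=0, A3=0, A4=1, A5=0: formula gives 1, f = 1 ✓
  A1=0, A2=0, A3=0, A4=1, A5=1: formula gives 1, f = 1 ✓
  … (the remaining 28 rows also agree.)
Every row agrees, so the formula is equivalent.

Yes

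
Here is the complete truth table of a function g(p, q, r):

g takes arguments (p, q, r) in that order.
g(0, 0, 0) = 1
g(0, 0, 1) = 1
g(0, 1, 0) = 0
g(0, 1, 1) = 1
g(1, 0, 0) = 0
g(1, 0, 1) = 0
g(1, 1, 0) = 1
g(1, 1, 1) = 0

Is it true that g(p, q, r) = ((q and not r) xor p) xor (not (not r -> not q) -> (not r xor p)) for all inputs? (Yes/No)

Check the formula against g row by row:
  p=0, q=0, r=0: formula gives 1, g = 1 ✓
  p=0, q=0, r=1: formula gives 1, g = 1 ✓
  p=0, q=1, r=0: formula gives 0, g = 0 ✓
  p=0, q=1, r=1: formula gives 1, g = 1 ✓
  p=1, q=0, r=0: formula gives 0, g = 0 ✓
  …
  p=1, q=1, r=0: formula gives 0, but g = 1 ✗
Since they disagree at (1,1,0), the expression is not a correct formula for g.

No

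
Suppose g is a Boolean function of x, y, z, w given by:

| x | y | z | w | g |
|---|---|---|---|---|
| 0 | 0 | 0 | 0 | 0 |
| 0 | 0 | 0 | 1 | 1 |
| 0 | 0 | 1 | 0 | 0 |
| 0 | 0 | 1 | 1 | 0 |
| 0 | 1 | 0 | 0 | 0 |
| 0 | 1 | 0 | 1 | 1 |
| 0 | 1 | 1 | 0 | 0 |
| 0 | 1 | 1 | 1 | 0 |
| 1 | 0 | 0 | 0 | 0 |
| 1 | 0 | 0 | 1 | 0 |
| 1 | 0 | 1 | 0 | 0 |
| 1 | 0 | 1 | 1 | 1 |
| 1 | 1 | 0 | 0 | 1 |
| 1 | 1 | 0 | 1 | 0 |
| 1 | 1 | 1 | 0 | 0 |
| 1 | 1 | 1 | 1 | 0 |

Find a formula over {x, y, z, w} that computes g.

Collect the rows where g=1 — (0,0,0,1), (0,1,0,1), (1,0,1,1), (1,1,0,0) — and write one minterm per row: ¬x·¬y·¬z·w, ¬x·y·¬z·w, x·¬y·z·w, x·y·¬z·¬w. Their union (logical OR) reproduces the table exactly.

g(x, y, z, w) = (((((x' · y') · z') · w) + (((x' · y) · z') · w)) + (((x · y') · z) · w)) + (((x · y) · z') · w')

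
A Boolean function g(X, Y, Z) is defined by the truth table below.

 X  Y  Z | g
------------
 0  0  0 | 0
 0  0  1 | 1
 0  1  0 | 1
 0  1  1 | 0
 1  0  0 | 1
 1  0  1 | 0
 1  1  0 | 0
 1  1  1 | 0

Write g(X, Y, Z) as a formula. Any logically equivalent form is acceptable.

g(X, Y, Z) = (((~X & ~Y) & Z) | ((~X & Y) & ~Z)) | ((X & ~Y) & ~Z)

The 1-rows are (0,0,1), (0,1,0), (1,0,0). Each contributes one minterm — ¬X·¬Y·Z; ¬X·Y·¬Z; X·¬Y·¬Z — and their disjunction is a sum-of-products form of g.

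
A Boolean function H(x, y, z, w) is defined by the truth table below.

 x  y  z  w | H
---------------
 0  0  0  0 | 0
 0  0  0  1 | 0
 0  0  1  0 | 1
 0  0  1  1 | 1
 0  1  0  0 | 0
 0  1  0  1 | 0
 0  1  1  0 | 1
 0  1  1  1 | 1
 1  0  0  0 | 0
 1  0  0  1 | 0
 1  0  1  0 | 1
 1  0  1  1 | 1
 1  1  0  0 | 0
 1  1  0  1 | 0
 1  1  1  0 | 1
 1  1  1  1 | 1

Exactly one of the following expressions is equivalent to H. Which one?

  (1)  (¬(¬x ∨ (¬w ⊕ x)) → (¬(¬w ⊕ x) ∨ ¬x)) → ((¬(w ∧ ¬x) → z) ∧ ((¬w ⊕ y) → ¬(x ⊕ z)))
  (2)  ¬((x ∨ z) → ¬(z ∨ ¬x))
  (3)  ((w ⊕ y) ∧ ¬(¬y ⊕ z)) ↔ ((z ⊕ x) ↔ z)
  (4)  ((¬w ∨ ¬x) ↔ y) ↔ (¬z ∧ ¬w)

2

(1) fails at (0,0,0,1): the formula yields 1, H is 0.
(3) fails at (0,0,1,0): the formula yields 0, H is 1.
(4) fails at (0,0,0,1): the formula yields 1, H is 0.
Only (2) survives; checking it on all 16 rows confirms it matches H.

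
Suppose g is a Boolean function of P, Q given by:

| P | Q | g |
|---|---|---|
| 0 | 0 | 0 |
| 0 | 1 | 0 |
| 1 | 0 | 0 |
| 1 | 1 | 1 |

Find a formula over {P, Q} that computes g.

g(P, Q) = P & Q

The output is 1 only when every input is 1 — the AND of all inputs.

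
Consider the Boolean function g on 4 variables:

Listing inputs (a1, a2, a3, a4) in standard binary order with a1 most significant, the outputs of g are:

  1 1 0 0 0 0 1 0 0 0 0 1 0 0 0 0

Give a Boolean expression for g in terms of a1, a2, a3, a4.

The 1-rows are (0,0,0,0), (0,0,0,1), (0,1,1,0), (1,0,1,1). Each contributes one minterm — ¬a1·¬a2·¬a3·¬a4; ¬a1·¬a2·¬a3·a4; ¬a1·a2·a3·¬a4; a1·¬a2·a3·a4 — and their disjunction is a sum-of-products form of g.

g(a1, a2, a3, a4) = (((((¬a1 ∧ ¬a2) ∧ ¬a3) ∧ ¬a4) ∨ (((¬a1 ∧ ¬a2) ∧ ¬a3) ∧ a4)) ∨ (((¬a1 ∧ a2) ∧ a3) ∧ ¬a4)) ∨ (((a1 ∧ ¬a2) ∧ a3) ∧ a4)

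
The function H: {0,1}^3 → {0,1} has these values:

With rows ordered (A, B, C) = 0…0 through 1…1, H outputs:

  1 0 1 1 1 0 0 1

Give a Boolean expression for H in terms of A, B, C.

H is 0 on only 3 rows — (0,0,1), (1,0,1), (1,1,0). Writing each as a minterm (¬A·¬B·C, A·¬B·C, A·B·¬C) and OR-ing them characterizes exactly where H=0, so H is the negation of that disjunction.

H(A, B, C) = ((((A' · B') · C) + ((A · B') · C)) + ((A · B) · C'))'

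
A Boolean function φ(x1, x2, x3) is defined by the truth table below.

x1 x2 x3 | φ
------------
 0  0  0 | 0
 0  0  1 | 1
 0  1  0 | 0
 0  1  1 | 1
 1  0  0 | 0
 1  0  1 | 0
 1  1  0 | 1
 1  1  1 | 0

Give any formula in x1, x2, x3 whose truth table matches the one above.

φ=1 on 3 inputs: (0,0,1), (0,1,1), (1,1,0). Reading each as a conjunction of literals (¬x1·¬x2·x3, ¬x1·x2·x3, x1·x2·¬x3) and taking the OR gives the canonical DNF.

φ(x1, x2, x3) = (((x1' · x2') · x3) + ((x1' · x2) · x3)) + ((x1 · x2) · x3')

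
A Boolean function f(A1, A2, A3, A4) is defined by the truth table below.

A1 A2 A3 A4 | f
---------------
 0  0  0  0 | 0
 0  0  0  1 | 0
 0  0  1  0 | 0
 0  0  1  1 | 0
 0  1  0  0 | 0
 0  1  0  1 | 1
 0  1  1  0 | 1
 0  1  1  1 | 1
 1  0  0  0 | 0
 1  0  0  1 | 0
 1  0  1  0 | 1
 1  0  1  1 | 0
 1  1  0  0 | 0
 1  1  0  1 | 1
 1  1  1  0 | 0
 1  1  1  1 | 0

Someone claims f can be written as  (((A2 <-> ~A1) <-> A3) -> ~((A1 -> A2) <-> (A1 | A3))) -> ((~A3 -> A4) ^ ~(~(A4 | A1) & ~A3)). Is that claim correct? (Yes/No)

Evaluate (((A2 <-> ~A1) <-> A3) -> ~((A1 -> A2) <-> (A1 | A3))) -> ((~A3 -> A4) ^ ~(~(A4 | A1) & ~A3)) on each row and compare to f:
  A1=0, A2=0, A3=0, A4=0: formula gives 0, f = 0 ✓
  A1=0, A2=0, A3=0, A4=1: formula gives 0, f = 0 ✓
  A1=0, A2=0, A3=1, A4=0: formula gives 0, f = 0 ✓
  A1=0, A2=0, A3=1, A4=1: formula gives 0, f = 0 ✓
  …
  A1=0, A2=1, A3=0, A4=1: formula gives 0, but f = 1 ✗
Since they disagree at (0,1,0,1), the expression is not a correct formula for f.

No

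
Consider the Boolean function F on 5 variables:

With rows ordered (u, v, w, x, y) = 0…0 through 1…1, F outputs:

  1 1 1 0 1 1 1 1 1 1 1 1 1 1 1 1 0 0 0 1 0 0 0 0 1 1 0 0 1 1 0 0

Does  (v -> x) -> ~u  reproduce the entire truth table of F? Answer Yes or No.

Test each input against both F and the formula:
  u=0, v=0, w=0, x=0, y=0: formula gives 1, F = 1 ✓
  u=0, v=0, w=0, x=0, y=1: formula gives 1, F = 1 ✓
  u=0, v=0, w=0, x=1, y=0: formula gives 1, F = 1 ✓
  u=0, v=0, w=0, x=1, y=1: formula gives 1, but F = 0 ✗
Since they disagree at (0,0,0,1,1), the expression is not a correct formula for F.

No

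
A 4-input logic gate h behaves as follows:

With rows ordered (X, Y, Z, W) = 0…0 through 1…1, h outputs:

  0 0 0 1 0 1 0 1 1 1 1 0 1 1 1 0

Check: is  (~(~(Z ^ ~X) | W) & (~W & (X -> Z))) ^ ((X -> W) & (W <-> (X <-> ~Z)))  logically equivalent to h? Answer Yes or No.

Check the formula against h row by row:
  X=0, Y=0, Z=0, W=0: formula gives 0, h = 0 ✓
  X=0, Y=0, Z=0, W=1: formula gives 0, h = 0 ✓
  X=0, Y=0, Z=1, W=0: formula gives 0, h = 0 ✓
  X=0, Y=0, Z=1, W=1: formula gives 1, h = 1 ✓
  …
  X=0, Y=1, Z=0, W=1: formula gives 0, but h = 1 ✗
A single disagreement suffices: at (0,1,0,1) they differ, so the formula does not compute h.

No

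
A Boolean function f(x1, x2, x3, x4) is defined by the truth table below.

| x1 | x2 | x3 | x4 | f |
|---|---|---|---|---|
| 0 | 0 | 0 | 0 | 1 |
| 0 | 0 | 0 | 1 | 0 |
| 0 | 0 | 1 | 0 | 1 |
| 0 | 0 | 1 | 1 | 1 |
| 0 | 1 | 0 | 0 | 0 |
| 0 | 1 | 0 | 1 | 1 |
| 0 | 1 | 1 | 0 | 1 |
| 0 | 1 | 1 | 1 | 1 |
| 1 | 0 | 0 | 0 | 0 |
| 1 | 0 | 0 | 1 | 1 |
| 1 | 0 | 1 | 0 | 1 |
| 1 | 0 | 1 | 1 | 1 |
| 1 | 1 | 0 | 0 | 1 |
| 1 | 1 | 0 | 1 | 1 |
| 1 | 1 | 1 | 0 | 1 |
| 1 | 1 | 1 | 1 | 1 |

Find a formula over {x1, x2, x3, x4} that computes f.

f(x1, x2, x3, x4) = NOT (((((NOT x1 AND NOT x2) AND NOT x3) AND x4) OR (((NOT x1 AND x2) AND NOT x3) AND NOT x4)) OR (((x1 AND NOT x2) AND NOT x3) AND NOT x4))

The 0-rows are (0,0,0,1), (0,1,0,0), (1,0,0,0). Take each as a conjunction (¬x1·¬x2·¬x3·x4, ¬x1·x2·¬x3·¬x4, x1·¬x2·¬x3·¬x4), form their disjunction, and complement — that gives a formula that is 1 everywhere f is.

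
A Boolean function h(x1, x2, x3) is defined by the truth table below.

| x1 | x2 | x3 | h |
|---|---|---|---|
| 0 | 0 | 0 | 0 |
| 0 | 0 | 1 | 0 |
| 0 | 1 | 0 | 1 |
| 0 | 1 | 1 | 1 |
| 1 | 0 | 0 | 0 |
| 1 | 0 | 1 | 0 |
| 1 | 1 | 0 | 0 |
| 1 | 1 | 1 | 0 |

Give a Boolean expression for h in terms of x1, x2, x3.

h(x1, x2, x3) = ((x1' · x2) · x3') + ((x1' · x2) · x3)

h=1 on 2 inputs: (0,1,0), (0,1,1). Reading each as a conjunction of literals (¬x1·x2·¬x3, ¬x1·x2·x3) and taking the OR gives the canonical DNF.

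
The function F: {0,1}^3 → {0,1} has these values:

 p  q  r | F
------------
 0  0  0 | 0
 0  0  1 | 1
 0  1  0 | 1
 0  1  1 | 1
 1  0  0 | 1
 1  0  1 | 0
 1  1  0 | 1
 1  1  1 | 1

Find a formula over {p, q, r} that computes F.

F(p, q, r) = ~(((~p & ~q) & ~r) | ((p & ~q) & r))

There are just 2 zero rows: (0,0,0), (1,0,1). Their minterms are ¬p·¬q·¬r, p·¬q·r; the OR of those covers precisely the 0-outputs, and negating it yields F.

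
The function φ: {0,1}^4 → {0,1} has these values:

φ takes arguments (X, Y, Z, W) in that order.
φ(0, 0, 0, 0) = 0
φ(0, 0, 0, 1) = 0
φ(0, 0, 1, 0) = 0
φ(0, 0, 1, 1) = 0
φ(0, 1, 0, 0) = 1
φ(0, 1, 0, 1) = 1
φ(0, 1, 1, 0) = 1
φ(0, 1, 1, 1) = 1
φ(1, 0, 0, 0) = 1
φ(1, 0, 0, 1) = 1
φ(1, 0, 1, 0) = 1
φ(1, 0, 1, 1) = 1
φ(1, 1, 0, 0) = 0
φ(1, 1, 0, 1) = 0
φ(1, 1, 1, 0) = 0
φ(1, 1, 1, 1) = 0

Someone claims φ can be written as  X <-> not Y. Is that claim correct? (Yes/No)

Yes

Evaluate X <-> not Y on each row and compare to φ:
  X=0, Y=0, Z=0, W=0: formula gives 0, φ = 0 ✓
  X=0, Y=0, Z=0, W=1: formula gives 0, φ = 0 ✓
  X=0, Y=0, Z=1, W=0: formula gives 0, φ = 0 ✓
  X=0, Y=0, Z=1, W=1: formula gives 0, φ = 0 ✓
  … (the remaining 12 rows also agree.)
All 16 rows match — the expression computes φ exactly.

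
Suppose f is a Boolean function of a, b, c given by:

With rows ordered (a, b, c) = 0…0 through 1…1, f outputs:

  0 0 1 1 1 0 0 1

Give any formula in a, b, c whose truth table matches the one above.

Collect the rows where f=1 — (0,1,0), (0,1,1), (1,0,0), (1,1,1) — and write one minterm per row: ¬a·b·¬c, ¬a·b·c, a·¬b·¬c, a·b·c. Their union (logical OR) reproduces the table exactly.

f(a, b, c) = ((((~a & b) & ~c) | ((~a & b) & c)) | ((a & ~b) & ~c)) | ((a & b) & c)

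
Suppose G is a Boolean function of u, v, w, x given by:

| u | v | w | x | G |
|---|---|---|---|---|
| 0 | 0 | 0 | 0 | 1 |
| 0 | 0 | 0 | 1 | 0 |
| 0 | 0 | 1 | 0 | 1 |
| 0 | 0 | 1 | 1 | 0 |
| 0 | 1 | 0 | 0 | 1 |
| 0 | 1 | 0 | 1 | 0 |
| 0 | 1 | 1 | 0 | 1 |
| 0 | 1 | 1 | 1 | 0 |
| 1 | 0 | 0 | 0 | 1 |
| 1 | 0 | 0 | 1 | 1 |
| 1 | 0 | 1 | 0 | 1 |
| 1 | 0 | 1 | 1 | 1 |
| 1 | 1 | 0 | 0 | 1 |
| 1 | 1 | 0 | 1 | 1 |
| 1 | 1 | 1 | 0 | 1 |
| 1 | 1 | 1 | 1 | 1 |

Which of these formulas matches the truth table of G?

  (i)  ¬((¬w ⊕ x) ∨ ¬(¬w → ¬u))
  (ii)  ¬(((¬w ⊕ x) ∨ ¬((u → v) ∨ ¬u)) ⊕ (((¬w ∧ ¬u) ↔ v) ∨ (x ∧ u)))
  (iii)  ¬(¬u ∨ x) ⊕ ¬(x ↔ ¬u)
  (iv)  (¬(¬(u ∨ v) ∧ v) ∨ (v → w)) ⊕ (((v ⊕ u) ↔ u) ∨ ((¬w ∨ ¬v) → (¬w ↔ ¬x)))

(i) fails at (0,0,0,0): the formula yields 0, G is 1.
(ii) fails at (0,0,0,0): the formula yields 0, G is 1.
(iv) fails at (0,0,0,0): the formula yields 0, G is 1.
Only (iii) survives; checking it on all 16 rows confirms it matches G.

iii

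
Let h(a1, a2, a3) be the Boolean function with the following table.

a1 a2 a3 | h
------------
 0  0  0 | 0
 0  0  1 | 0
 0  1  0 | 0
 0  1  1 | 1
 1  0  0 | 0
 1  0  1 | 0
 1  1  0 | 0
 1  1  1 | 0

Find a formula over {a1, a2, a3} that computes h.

h(a1, a2, a3) = (not a1 and a2) and a3

Only row (0,1,1) gives 1. That row's minterm ¬a1·a2·a3 is h directly.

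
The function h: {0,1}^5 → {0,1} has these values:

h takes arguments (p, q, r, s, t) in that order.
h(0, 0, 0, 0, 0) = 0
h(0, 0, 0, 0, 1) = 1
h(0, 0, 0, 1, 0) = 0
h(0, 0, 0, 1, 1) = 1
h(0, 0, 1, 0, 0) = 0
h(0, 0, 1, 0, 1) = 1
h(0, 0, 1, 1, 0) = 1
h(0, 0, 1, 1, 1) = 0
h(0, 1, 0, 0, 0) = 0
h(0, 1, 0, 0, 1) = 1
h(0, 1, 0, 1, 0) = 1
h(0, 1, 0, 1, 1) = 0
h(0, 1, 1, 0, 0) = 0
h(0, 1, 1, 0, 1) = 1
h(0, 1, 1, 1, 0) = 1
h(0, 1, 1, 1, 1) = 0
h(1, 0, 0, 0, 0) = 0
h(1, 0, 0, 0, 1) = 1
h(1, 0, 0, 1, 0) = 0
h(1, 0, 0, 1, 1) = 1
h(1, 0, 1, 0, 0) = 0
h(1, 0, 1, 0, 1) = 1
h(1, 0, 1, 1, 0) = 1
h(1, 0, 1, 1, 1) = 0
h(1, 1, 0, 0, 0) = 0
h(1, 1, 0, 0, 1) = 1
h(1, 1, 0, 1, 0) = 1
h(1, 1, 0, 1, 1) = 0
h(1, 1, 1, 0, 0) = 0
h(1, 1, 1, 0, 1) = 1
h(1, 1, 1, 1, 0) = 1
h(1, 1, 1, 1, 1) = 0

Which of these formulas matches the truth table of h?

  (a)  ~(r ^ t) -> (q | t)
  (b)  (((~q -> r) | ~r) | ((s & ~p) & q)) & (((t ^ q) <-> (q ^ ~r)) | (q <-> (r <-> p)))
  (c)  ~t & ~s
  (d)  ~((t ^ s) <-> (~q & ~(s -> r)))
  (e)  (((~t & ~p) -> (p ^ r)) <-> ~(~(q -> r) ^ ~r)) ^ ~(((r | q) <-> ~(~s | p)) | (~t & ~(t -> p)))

d

(a) fails at (0,0,1,0,0): the formula yields 1, h is 0.
(b) fails at (0,0,1,0,0): the formula yields 1, h is 0.
(c) fails at (0,0,0,0,0): the formula yields 1, h is 0.
(e) fails at (0,0,0,0,0): the formula yields 1, h is 0.
(d) is the remaining candidate, and it agrees with h on all 32 inputs.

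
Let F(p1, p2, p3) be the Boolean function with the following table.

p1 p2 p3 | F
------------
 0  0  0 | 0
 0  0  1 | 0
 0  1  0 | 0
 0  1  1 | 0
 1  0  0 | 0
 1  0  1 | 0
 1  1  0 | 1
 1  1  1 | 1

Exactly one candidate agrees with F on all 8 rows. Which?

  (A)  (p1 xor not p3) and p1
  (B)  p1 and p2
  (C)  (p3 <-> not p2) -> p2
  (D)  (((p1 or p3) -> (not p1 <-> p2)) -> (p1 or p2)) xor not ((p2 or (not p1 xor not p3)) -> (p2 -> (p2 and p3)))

(A): at (1,0,1) it gives 1, but F = 0 — eliminated.
(C): at (0,0,0) it gives 1, but F = 0 — eliminated.
(D): at (0,0,1) it gives 1, but F = 0 — eliminated.
That leaves (B). Evaluating it on every row reproduces the table of F exactly.

B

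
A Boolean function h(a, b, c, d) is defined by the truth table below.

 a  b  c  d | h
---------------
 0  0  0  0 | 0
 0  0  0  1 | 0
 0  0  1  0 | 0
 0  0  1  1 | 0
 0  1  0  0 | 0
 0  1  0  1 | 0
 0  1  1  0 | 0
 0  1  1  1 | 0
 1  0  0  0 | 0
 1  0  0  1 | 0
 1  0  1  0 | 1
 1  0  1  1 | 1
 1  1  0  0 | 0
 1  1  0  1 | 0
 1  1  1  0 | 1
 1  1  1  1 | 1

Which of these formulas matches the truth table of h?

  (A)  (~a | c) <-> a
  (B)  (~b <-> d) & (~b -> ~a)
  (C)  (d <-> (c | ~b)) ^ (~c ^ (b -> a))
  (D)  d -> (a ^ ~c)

(B): at (0,0,0,1) it gives 1, but h = 0 — eliminated.
(C): at (0,0,0,1) it gives 1, but h = 0 — eliminated.
(D): at (0,0,0,0) it gives 1, but h = 0 — eliminated.
Only (A) survives; checking it on all 16 rows confirms it matches h.

A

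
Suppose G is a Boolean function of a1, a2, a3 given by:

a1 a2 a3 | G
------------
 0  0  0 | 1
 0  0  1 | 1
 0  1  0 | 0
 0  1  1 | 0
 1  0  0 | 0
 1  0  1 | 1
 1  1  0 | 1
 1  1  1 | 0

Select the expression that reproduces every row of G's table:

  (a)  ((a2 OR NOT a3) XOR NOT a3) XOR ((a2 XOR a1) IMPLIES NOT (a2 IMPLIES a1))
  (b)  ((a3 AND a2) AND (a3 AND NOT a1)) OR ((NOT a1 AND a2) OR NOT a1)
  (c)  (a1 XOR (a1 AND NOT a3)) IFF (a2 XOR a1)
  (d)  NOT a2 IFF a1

(a): at (0,1,0) it gives 1, but G = 0 — eliminated.
(b): at (0,1,0) it gives 1, but G = 0 — eliminated.
(d): at (0,0,0) it gives 0, but G = 1 — eliminated.
That leaves (c). Evaluating it on every row reproduces the table of G exactly.

c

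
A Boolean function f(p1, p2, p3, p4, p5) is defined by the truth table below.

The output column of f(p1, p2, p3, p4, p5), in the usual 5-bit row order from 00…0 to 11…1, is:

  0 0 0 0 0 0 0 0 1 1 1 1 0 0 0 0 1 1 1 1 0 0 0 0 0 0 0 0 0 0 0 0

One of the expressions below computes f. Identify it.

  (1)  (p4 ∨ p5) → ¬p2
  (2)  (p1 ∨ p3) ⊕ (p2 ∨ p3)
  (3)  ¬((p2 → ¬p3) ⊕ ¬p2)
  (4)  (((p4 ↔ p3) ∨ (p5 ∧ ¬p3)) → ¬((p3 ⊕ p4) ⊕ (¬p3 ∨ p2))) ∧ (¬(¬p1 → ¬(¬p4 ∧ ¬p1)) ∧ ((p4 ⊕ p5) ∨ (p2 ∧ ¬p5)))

(1) fails at (0,0,0,0,0): the formula yields 1, f is 0.
(3) fails at (0,0,0,0,0): the formula yields 1, f is 0.
(4) fails at (0,0,1,0,1): the formula yields 1, f is 0.
That leaves (2). Evaluating it on every row reproduces the table of f exactly.

2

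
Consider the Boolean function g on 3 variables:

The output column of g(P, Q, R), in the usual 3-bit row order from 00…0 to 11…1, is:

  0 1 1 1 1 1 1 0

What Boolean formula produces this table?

The 0-rows are (0,0,0), (1,1,1). Take each as a conjunction (¬P·¬Q·¬R, P·Q·R), form their disjunction, and complement — that gives a formula that is 1 everywhere g is.

g(P, Q, R) = NOT (((NOT P AND NOT Q) AND NOT R) OR ((P AND Q) AND R))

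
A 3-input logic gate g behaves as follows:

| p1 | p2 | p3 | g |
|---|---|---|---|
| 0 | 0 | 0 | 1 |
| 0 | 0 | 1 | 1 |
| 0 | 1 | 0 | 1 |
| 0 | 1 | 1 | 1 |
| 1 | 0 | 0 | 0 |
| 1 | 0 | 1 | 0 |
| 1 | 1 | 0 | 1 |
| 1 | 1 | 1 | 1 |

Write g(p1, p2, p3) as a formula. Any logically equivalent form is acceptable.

The 0-rows are (1,0,0), (1,0,1). Take each as a conjunction (p1·¬p2·¬p3, p1·¬p2·p3), form their disjunction, and complement — that gives a formula that is 1 everywhere g is.

g(p1, p2, p3) = ¬(((p1 ∧ ¬p2) ∧ ¬p3) ∨ ((p1 ∧ ¬p2) ∧ p3))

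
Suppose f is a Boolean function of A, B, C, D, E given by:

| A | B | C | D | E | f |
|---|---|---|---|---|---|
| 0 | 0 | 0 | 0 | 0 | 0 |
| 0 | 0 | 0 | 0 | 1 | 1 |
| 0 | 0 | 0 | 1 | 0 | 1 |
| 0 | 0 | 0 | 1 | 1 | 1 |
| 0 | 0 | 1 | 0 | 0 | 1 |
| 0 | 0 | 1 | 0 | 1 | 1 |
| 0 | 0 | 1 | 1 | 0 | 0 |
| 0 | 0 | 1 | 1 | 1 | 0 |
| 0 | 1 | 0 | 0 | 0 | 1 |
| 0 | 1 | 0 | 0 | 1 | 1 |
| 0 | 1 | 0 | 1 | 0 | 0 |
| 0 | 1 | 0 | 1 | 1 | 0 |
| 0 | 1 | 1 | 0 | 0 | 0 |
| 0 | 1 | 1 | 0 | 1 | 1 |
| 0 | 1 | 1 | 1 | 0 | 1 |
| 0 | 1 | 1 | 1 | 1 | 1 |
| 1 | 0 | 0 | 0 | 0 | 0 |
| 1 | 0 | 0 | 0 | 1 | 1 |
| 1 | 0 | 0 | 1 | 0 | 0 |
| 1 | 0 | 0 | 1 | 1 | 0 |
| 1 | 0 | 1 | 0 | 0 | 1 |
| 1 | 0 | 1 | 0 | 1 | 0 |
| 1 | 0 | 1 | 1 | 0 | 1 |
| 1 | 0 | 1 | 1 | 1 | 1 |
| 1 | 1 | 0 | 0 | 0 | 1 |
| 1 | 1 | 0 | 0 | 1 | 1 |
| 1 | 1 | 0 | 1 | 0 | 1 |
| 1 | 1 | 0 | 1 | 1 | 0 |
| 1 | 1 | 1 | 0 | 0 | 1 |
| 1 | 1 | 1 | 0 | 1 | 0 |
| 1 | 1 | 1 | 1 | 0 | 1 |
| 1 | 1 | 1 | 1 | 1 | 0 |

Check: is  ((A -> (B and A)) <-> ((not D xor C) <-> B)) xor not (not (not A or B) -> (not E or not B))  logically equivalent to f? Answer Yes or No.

No

Evaluate ((A -> (B and A)) <-> ((not D xor C) <-> B)) xor not (not (not A or B) -> (not E or not B)) on each row and compare to f:
  A=0, B=0, C=0, D=0, E=0: formula gives 0, f = 0 ✓
  A=0, B=0, C=0, D=0, E=1: formula gives 0, but f = 1 ✗
A single disagreement suffices: at (0,0,0,0,1) they differ, so the formula does not compute f.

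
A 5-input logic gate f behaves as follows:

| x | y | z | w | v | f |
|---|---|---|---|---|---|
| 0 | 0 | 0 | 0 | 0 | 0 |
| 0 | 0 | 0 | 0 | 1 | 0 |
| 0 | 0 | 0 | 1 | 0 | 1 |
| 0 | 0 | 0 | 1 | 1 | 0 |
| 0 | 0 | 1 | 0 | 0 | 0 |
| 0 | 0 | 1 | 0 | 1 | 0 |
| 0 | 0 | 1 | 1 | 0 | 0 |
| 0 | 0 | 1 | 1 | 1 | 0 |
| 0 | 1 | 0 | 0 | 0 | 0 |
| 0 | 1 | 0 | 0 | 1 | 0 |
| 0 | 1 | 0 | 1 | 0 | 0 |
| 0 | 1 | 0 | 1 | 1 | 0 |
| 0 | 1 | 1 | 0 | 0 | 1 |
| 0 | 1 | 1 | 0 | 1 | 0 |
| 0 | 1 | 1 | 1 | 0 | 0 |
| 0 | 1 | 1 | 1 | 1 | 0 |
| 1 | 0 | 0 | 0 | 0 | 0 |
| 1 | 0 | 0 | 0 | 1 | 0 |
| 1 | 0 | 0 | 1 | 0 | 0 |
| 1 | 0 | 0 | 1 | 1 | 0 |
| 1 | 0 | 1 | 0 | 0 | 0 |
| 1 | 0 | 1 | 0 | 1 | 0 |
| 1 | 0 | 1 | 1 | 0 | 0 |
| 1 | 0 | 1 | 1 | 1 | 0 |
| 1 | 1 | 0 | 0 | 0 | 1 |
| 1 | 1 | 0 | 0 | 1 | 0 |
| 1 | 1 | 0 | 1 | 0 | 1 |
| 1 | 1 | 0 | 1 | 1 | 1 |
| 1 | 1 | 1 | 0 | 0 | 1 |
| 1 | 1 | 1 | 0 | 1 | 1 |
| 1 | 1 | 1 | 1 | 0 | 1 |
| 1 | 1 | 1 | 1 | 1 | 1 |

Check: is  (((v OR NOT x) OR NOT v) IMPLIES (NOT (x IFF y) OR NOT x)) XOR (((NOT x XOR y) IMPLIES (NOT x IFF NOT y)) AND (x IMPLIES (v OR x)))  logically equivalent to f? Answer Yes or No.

No

Test each input against both f and the formula:
  x=0, y=0, z=0, w=0, v=0: formula gives 0, f = 0 ✓
  x=0, y=0, z=0, w=0, v=1: formula gives 0, f = 0 ✓
  x=0, y=0, z=0, w=1, v=0: formula gives 0, but f = 1 ✗
A single disagreement suffices: at (0,0,0,1,0) they differ, so the formula does not compute f.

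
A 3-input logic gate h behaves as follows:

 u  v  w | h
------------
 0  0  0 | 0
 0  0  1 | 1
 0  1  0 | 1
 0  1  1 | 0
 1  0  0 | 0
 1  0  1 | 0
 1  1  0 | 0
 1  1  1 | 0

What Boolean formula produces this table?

h=1 on 2 inputs: (0,0,1), (0,1,0). Reading each as a conjunction of literals (¬u·¬v·w, ¬u·v·¬w) and taking the OR gives the canonical DNF.

h(u, v, w) = ((NOT u AND NOT v) AND w) OR ((NOT u AND v) AND NOT w)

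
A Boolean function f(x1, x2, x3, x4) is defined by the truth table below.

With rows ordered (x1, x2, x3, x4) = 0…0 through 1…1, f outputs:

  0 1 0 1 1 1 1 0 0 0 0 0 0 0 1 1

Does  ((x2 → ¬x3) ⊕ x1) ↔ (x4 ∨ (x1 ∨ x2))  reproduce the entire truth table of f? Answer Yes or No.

Test each input against both f and the formula:
  x1=0, x2=0, x3=0, x4=0: formula gives 0, f = 0 ✓
  x1=0, x2=0, x3=0, x4=1: formula gives 1, f = 1 ✓
  x1=0, x2=0, x3=1, x4=0: formula gives 0, f = 0 ✓
  x1=0, x2=0, x3=1, x4=1: formula gives 1, f = 1 ✓
  …
  x1=0, x2=1, x3=1, x4=0: formula gives 0, but f = 1 ✗
Row (0,1,1,0) is a counterexample, so the formula is not equivalent to f.

No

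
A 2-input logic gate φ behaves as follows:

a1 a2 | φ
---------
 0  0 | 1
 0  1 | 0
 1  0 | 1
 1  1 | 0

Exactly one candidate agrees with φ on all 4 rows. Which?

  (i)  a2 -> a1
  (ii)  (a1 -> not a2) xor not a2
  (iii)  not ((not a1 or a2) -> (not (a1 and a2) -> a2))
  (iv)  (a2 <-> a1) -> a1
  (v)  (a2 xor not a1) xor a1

(i) disagrees with φ on (1,1) (formula → 1, table → 0); rule it out.
(ii) disagrees with φ on (0,0) (formula → 0, table → 1); rule it out.
(iii) disagrees with φ on (1,0) (formula → 0, table → 1); rule it out.
(iv) disagrees with φ on (0,0) (formula → 0, table → 1); rule it out.
That leaves (v). Evaluating it on every row reproduces the table of φ exactly.

v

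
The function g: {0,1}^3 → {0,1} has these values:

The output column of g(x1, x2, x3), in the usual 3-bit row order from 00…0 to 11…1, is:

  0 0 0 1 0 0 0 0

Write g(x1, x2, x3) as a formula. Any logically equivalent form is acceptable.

g is 1 on exactly one input, (0,1,1), whose minterm is ¬x1·x2·x3. So g is just that conjunction.

g(x1, x2, x3) = (¬x1 ∧ x2) ∧ x3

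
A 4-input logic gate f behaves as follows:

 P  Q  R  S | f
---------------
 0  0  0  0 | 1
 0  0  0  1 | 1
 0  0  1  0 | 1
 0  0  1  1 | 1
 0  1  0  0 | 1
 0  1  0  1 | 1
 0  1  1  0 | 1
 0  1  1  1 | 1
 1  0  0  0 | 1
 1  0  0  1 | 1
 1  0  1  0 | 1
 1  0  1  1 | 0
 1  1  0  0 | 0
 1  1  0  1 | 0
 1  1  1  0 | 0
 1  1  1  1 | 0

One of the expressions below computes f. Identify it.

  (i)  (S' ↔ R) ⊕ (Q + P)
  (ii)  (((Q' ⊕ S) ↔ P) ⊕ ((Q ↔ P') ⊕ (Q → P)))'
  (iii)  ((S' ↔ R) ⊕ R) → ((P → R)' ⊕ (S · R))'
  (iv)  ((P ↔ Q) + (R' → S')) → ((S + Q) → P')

iv

(i) fails at (0,0,0,0): the formula yields 0, f is 1.
(ii) fails at (0,0,0,0): the formula yields 0, f is 1.
(iii) fails at (0,0,1,1): the formula yields 0, f is 1.
That leaves (iv). Evaluating it on every row reproduces the table of f exactly.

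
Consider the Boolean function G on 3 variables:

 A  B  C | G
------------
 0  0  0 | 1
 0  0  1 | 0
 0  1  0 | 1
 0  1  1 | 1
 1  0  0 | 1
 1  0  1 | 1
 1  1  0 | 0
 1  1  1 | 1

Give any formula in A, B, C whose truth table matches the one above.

The 0-rows are (0,0,1), (1,1,0). Take each as a conjunction (¬A·¬B·C, A·B·¬C), form their disjunction, and complement — that gives a formula that is 1 everywhere G is.

G(A, B, C) = not (((not A and not B) and C) or ((A and B) and not C))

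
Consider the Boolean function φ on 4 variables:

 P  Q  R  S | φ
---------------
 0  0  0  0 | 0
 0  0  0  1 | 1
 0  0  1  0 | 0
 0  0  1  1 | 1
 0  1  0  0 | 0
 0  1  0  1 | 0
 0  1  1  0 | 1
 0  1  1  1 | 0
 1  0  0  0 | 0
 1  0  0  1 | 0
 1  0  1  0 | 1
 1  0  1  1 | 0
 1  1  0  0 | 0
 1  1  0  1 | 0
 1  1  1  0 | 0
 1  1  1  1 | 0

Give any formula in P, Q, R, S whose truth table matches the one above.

Collect the rows where φ=1 — (0,0,0,1), (0,0,1,1), (0,1,1,0), (1,0,1,0) — and write one minterm per row: ¬P·¬Q·¬R·S, ¬P·¬Q·R·S, ¬P·Q·R·¬S, P·¬Q·R·¬S. Their union (logical OR) reproduces the table exactly.

φ(P, Q, R, S) = (((((P' · Q') · R') · S) + (((P' · Q') · R) · S)) + (((P' · Q) · R) · S')) + (((P · Q') · R) · S')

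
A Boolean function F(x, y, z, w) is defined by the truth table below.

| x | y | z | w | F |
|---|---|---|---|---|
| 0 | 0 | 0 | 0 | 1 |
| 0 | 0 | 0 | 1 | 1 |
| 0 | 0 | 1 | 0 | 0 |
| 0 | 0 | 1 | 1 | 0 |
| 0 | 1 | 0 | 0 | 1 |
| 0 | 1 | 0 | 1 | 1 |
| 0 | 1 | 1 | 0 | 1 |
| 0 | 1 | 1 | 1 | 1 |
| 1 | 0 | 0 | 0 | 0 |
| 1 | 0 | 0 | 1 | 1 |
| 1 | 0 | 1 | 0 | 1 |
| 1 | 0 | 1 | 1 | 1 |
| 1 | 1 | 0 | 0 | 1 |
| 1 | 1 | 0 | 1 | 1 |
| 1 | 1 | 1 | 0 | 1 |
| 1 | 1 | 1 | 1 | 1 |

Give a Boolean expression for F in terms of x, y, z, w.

F(x, y, z, w) = ~(((((~x & ~y) & z) & ~w) | (((~x & ~y) & z) & w)) | (((x & ~y) & ~z) & ~w))

The 0-rows are (0,0,1,0), (0,0,1,1), (1,0,0,0). Take each as a conjunction (¬x·¬y·z·¬w, ¬x·¬y·z·w, x·¬y·¬z·¬w), form their disjunction, and complement — that gives a formula that is 1 everywhere F is.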